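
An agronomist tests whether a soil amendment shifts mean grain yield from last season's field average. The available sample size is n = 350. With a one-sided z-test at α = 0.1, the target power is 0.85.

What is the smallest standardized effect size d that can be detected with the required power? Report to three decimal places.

Required noncentrality: δ = z_{0.1} + z_{0.15} = 1.282 + 1.036 = 2.318.
δ = d·√n ⇒ d = δ/√n = 2.318/√350 = 0.1239.

d ≈ 0.124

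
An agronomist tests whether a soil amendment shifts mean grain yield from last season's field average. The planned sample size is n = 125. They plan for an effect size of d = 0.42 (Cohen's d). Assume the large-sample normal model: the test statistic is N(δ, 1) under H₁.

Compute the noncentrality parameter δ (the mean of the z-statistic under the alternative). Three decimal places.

δ ≈ 4.696

δ = d·√n = 0.42 × √125 = 4.6957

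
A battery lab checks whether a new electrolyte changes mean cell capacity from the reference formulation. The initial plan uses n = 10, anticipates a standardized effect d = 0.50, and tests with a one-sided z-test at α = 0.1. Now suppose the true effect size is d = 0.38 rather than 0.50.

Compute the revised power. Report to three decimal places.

With d = 0.38: δ = d·√n = 0.38 × √10 = 1.2017. Critical value z_{0.1} = 1.282.
Revised power = Φ(δ − 1.282) = Φ(-0.080) = 0.4682.

Power ≈ 0.468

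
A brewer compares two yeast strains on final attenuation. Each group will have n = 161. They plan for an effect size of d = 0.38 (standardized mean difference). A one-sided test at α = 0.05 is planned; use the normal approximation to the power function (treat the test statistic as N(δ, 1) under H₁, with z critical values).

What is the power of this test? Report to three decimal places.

Noncentrality parameter: δ = d·√(n/2) = 0.38 × √(161/2) = 3.4094
Critical value for a one-sided test at α = 0.05: z_α = 1.645.
Power = Φ(δ − 1.645) = Φ(1.765) = 0.9612.

Power ≈ 0.961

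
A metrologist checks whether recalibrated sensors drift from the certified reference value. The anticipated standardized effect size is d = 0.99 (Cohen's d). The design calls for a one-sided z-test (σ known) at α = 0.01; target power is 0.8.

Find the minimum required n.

n = 11

For power 0.8 need Φ(δ − z_{0.01}) = 0.8, so δ = z_{0.01} + z_{0.20} = 2.326 + 0.842 = 3.168.
δ = d·√n ⇒ n = (δ/d)² = (3.168 / 0.99)² = 10.24.
Round up to the next whole unit.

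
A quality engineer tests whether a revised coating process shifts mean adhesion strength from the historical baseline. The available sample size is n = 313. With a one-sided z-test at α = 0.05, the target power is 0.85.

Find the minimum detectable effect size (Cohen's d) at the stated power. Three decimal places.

d ≈ 0.152

Required noncentrality: δ = z_{0.05} + z_{0.15} = 1.645 + 1.036 = 2.681.
δ = d·√n ⇒ d = δ/√n = 2.681/√313 = 0.1516.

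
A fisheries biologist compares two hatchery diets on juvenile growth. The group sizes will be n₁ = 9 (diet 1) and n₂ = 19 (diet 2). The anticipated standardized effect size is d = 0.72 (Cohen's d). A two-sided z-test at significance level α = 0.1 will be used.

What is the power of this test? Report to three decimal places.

Power ≈ 0.554

Noncentrality parameter: δ = d / √(1/n₁ + 1/n₂) = 0.72 / √(1/9 + 1/19) = 1.7793
Critical value for a two-sided test at α = 0.1: z_{α/2} = 1.645.
Power = Φ(δ − 1.645) + Φ(−δ − 1.645) = Φ(0.134) + Φ(-3.424) = 0.5535 + 0.0003 = 0.5538.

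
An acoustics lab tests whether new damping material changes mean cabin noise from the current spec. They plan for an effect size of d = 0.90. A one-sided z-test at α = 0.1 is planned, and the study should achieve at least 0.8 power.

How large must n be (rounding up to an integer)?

For power 0.8 need Φ(δ − z_{0.1}) = 0.8, so δ = z_{0.1} + z_{0.20} = 1.282 + 0.842 = 2.123.
δ = d·√n ⇒ n = (δ/d)² = (2.123 / 0.90)² = 5.57.
Round up to the next whole unit.

n = 6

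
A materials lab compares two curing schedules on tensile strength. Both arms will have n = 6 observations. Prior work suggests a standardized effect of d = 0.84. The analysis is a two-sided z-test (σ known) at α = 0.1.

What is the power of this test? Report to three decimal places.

Noncentrality parameter: δ = d·√(n/2) = 0.84 × √(6/2) = 1.4549
Critical value for a two-sided test at α = 0.1: z_{α/2} = 1.645.
Power = Φ(δ − 1.645) + Φ(−δ − 1.645) = Φ(-0.190) + Φ(-3.100) = 0.4247 + 0.0010 = 0.4256.

Power ≈ 0.426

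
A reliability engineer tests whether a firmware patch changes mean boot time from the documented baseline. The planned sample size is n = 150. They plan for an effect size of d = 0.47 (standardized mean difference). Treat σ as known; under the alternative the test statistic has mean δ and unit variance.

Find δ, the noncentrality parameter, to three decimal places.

δ ≈ 5.756

δ = d·√n = 0.47 × √150 = 5.7563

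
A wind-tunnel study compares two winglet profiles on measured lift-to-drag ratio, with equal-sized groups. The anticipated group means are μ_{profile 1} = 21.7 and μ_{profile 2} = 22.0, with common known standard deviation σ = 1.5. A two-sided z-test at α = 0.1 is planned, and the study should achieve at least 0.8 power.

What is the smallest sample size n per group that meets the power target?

n = 310 per group

Standardized effect: d = |μ_{profile 1} − μ_{profile 2}| / σ = |21.7 − 22.0| / 1.5 = 0.2000
For power 0.8 need Φ(δ − z_{0.05}) = 0.8, so δ = z_{0.05} + z_{0.20} = 1.645 + 0.842 = 2.486.
(Ignoring the negligible lower-tail rejection probability gives the usual closed-form inversion.)
δ = d·√(n/2) ⇒ n = 2(δ/d)² = 2 × (2.486 / 0.2000)² = 309.13.
Rounding up, n = 310 per group.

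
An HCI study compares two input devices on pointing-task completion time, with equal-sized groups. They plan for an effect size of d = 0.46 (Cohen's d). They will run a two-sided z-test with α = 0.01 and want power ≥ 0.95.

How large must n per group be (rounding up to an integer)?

Set Φ(δ − 2.576) = 0.95; then δ − 2.576 = Φ⁻¹(0.95) = 1.645, giving δ = 4.221.
(Ignoring the negligible lower-tail rejection probability gives the usual closed-form inversion.)
δ = d·√(n/2) ⇒ n = 2(δ/d)² = 2 × (4.221 / 0.46)² = 168.38.
Round up to the next whole unit.

n = 169 per group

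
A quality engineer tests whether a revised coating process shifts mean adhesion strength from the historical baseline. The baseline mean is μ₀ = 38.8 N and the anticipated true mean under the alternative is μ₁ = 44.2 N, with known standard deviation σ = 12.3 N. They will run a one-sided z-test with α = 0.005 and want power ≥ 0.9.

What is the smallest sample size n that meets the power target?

n = 78

Standardized effect: d = |μ₁ − μ₀| / σ = |44.2 − 38.8| / 12.3 = 0.4390
For power 0.9 need Φ(δ − z_{0.005}) = 0.9, so δ = z_{0.005} + z_{0.10} = 2.576 + 1.282 = 3.857.
δ = d·√n ⇒ n = (δ/d)² = (3.857 / 0.4390)² = 77.20.
Round up to the next whole unit.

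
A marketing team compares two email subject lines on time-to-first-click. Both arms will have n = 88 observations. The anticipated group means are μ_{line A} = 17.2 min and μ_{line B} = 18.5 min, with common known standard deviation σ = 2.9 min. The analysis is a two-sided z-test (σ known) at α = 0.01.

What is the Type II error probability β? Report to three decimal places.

β ≈ 0.345

Standardized effect: d = |μ_{line A} − μ_{line B}| / σ = |17.2 − 18.5| / 2.9 = 0.4483
Noncentrality parameter: λ = d·√(n/2) = 0.4483 × √(88/2) = 2.9735
Two-sided α = 0.01 → critical value z_{0.005} = 2.576.
Power = Φ(λ − 2.576) + Φ(−λ − 2.576) = Φ(0.398) + Φ(-5.549) = 0.6546 + 0.0000 = 0.6546.
Type II error: β = 1 − power = 1 − 0.6546 = 0.3454.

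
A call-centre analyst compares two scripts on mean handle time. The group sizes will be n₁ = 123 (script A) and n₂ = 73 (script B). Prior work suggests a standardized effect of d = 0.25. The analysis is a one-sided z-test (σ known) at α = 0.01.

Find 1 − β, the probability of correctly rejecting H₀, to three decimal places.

Noncentrality parameter: λ = d / √(1/n₁ + 1/n₂) = 0.25 / √(1/123 + 1/73) = 1.6921
One-sided α = 0.01 → critical value z_{0.01} = 2.326.
Power = Φ(λ − 2.326) = Φ(-0.634) = 0.2630.

Power ≈ 0.263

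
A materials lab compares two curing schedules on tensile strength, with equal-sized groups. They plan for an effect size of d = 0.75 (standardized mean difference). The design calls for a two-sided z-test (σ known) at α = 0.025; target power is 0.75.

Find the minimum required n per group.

n = 31 per group

Set Φ(δ − 2.241) = 0.75; then δ − 2.241 = Φ⁻¹(0.75) = 0.674, giving δ = 2.916.
(Ignoring the negligible lower-tail rejection probability gives the usual closed-form inversion.)
δ = d·√(n/2) ⇒ n = 2(δ/d)² = 2 × (2.916 / 0.75)² = 30.23.
Round up to the next whole unit.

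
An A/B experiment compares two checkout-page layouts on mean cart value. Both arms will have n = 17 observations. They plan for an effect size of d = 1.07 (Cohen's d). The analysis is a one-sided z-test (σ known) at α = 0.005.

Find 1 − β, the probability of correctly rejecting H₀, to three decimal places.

Power ≈ 0.707

Noncentrality parameter: δ = d·√(n/2) = 1.07 × √(17/2) = 3.1196
Critical value for a one-sided test at α = 0.005: z_α = 2.576.
Power = Φ(δ − 2.576) = Φ(0.544) = 0.7067.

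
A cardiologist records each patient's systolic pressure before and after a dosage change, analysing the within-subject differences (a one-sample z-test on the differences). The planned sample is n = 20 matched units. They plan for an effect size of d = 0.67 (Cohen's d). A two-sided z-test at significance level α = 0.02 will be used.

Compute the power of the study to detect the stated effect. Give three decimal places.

Noncentrality parameter: δ = d·√n = 0.67 × √20 = 2.9963
Critical value for a two-sided test at α = 0.02: z_{α/2} = 2.326.
Power = Φ(δ − 2.326) + Φ(−δ − 2.326) = Φ(0.670) + Φ(-5.323) = 0.7486 + 0.0000 = 0.7486.

Power ≈ 0.749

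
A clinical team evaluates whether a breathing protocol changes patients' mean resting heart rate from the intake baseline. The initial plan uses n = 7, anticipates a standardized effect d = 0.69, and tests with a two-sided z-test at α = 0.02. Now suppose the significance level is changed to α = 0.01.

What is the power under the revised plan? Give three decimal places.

δ = d·√n = 0.69 × √7 = 1.8256 (unchanged). New critical value: z_{0.005} = 2.576.
Revised power = Φ(δ − 2.576) + Φ(−δ − 2.576) = Φ(-0.750) + Φ(-4.401) = 0.2265 + 0.0000 = 0.2266.

Power ≈ 0.227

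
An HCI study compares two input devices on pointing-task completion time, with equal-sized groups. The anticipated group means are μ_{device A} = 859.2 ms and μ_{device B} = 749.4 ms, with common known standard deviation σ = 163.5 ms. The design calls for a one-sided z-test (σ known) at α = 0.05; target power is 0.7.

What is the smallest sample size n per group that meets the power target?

n = 21 per group

Standardized effect: d = |μ_{device A} − μ_{device B}| / σ = |859.2 − 749.4| / 163.5 = 0.6716
For power 0.7 need Φ(δ − z_{0.05}) = 0.7, so δ = z_{0.05} + z_{0.30} = 1.645 + 0.524 = 2.169.
δ = d·√(n/2) ⇒ n = 2(δ/d)² = 2 × (2.169 / 0.6716)² = 20.87.
Rounding up, n = 21 per group.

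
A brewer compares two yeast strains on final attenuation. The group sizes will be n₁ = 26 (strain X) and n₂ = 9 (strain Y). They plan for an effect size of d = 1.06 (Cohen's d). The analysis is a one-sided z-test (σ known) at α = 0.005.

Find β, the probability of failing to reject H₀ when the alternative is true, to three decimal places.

β ≈ 0.434

Noncentrality parameter: δ = d / √(1/n₁ + 1/n₂) = 1.06 / √(1/26 + 1/9) = 2.7408
Critical value for a one-sided test at α = 0.005: z_α = 2.576.
Power = P(Z > 2.576 − δ) = Φ(0.165) = 0.5655.
Type II error: β = 1 − power = 1 − 0.5655 = 0.4345.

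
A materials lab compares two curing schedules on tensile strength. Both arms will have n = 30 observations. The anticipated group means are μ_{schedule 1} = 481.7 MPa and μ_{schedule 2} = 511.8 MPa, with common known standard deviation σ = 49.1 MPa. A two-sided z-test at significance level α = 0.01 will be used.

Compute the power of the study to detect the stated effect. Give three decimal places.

Power ≈ 0.420

Standardized effect: d = |μ_{schedule 1} − μ_{schedule 2}| / σ = |481.7 − 511.8| / 49.1 = 0.6130
Noncentrality parameter: δ = d·√(n/2) = 0.6130 × √(30/2) = 2.3743
Two-sided α = 0.01 → critical value z_{0.005} = 2.576.
Power = Φ(δ − 2.576) + Φ(−δ − 2.576) = Φ(-0.202) + Φ(-4.950) = 0.4201 + 0.0000 = 0.4201.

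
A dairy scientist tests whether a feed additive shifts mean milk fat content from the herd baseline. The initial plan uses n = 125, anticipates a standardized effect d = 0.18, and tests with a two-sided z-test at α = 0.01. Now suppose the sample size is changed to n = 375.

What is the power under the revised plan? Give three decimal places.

Power ≈ 0.819

With n = 375: δ = d·√n = 0.18 × √375 = 3.4857. Critical value z_{0.005} = 2.576.
Revised power = Φ(δ − 2.576) + Φ(−δ − 2.576) = Φ(0.910) + Φ(-6.062) = 0.8186 + 0.0000 = 0.8186.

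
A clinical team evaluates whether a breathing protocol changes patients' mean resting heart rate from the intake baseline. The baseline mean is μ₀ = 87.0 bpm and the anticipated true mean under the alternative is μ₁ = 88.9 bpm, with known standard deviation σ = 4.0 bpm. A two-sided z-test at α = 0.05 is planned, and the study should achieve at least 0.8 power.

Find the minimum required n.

n = 35

Standardized effect: d = |μ₁ − μ₀| / σ = |88.9 − 87.0| / 4.0 = 0.4750
Set Φ(δ − 1.960) = 0.8; then δ − 1.960 = Φ⁻¹(0.8) = 0.842, giving δ = 2.802.
(The Φ(−δ − z_{α/2}) term is vanishingly small for δ > 0 and is dropped in the standard sample-size formula.)
δ = d·√n ⇒ n = (δ/d)² = (2.802 / 0.4750)² = 34.79.
Rounding up, n = 35.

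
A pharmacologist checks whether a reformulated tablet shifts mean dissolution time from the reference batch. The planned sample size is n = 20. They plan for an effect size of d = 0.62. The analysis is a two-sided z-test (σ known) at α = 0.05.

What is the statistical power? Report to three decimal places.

Noncentrality parameter: δ = d·√n = 0.62 × √20 = 2.7727
Critical value for a two-sided test at α = 0.05: z_{α/2} = 1.960.
Power = Φ(δ − 1.960) + Φ(−δ − 1.960) = Φ(0.813) + Φ(-4.733) = 0.7918 + 0.0000 = 0.7918.

Power ≈ 0.792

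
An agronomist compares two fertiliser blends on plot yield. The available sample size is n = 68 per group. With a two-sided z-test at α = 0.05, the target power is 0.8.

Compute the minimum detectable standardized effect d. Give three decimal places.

d ≈ 0.480

Required noncentrality: δ = z_{0.025} + z_{0.20} = 1.960 + 0.842 = 2.802.
(Lower-tail contribution to power is negligible for δ > 0.)
δ = d·√(n/2) ⇒ d = δ/√(n/2) = 2.802/√(68/2) = 0.4805.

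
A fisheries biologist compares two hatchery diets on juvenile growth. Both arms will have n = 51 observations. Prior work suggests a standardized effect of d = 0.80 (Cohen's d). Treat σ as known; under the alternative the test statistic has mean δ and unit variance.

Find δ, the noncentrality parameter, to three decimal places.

δ ≈ 4.040

The noncentrality parameter scales effect size by the design's sample-size factor: δ = d·√(n/2) = 0.80 × √(51/2) = 4.0398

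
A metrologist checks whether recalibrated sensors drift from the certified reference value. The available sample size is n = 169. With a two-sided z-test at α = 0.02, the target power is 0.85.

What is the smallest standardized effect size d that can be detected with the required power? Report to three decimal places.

d ≈ 0.259

Required noncentrality: δ = z_{0.01} + z_{0.15} = 2.326 + 1.036 = 3.363.
(Lower-tail contribution to power is negligible for δ > 0.)
δ = d·√n ⇒ d = δ/√n = 3.363/√169 = 0.2587.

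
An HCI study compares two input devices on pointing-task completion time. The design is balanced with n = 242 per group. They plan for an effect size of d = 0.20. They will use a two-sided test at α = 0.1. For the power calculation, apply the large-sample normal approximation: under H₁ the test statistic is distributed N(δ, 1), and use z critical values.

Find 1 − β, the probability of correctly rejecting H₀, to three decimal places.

Power ≈ 0.711

Noncentrality parameter: δ = d·√(n/2) = 0.20 × √(242/2) = 2.2000
Critical value for a two-sided test at α = 0.1: z_{α/2} = 1.645.
Power = Φ(δ − 1.645) + Φ(−δ − 1.645) = Φ(0.555) + Φ(-3.845) = 0.7106 + 0.0001 = 0.7107.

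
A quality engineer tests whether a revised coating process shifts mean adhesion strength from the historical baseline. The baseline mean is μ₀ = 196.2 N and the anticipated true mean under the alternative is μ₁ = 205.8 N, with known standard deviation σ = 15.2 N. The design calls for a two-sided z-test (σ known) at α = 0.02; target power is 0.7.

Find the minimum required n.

n = 21

Standardized effect: d = |μ₁ − μ₀| / σ = |205.8 − 196.2| / 15.2 = 0.6316
Set Φ(δ − 2.326) = 0.7; then δ − 2.326 = Φ⁻¹(0.7) = 0.524, giving δ = 2.851.
(The Φ(−δ − z_{α/2}) term is vanishingly small for δ > 0 and is dropped in the standard sample-size formula.)
δ = d·√n ⇒ n = (δ/d)² = (2.851 / 0.6316)² = 20.37.
Rounding up, n = 21.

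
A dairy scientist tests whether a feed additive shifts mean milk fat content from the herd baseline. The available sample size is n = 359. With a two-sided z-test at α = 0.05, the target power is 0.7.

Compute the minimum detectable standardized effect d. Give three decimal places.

d ≈ 0.131

Required noncentrality: δ = z_{0.025} + z_{0.30} = 1.960 + 0.524 = 2.484.
(Lower-tail contribution to power is negligible for δ > 0.)
δ = d·√n ⇒ d = δ/√n = 2.484/√359 = 0.1311.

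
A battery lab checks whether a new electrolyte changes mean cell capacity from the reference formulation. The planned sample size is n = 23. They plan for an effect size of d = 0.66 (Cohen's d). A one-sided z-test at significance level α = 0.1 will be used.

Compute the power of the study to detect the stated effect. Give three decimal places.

Noncentrality parameter: δ = d·√n = 0.66 × √23 = 3.1652
One-sided α = 0.1 → critical value z_{0.1} = 1.282.
Power = Φ(δ − 1.282) = Φ(1.884) = 0.9702.

Power ≈ 0.970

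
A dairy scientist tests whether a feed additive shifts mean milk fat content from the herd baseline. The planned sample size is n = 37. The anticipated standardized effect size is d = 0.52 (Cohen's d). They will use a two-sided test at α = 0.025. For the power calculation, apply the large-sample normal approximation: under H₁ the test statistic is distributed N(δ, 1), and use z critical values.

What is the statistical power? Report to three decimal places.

Noncentrality parameter: δ = d·√n = 0.52 × √37 = 3.1630
Two-sided α = 0.025 → critical value z_{0.0125} = 2.241.
Power = Φ(δ − 2.241) + Φ(−δ − 2.241) = Φ(0.922) + Φ(-5.404) = 0.8216 + 0.0000 = 0.8216.

Power ≈ 0.822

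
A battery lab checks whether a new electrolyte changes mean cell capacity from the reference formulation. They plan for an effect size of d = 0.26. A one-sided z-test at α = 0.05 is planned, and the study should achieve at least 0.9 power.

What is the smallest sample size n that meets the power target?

n = 127

Set Φ(δ − 1.645) = 0.9; then δ − 1.645 = Φ⁻¹(0.9) = 1.282, giving δ = 2.926.
δ = d·√n ⇒ n = (δ/d)² = (2.926 / 0.26)² = 126.68.
Round up to the next whole unit.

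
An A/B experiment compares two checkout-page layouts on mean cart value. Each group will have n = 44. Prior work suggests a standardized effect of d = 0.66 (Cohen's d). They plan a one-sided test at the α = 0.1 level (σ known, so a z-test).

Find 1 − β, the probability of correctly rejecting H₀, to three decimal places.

Power ≈ 0.965

Noncentrality parameter: δ = d·√(n/2) = 0.66 × √(44/2) = 3.0957
Critical value for a one-sided test at α = 0.1: z_α = 1.282.
Power = Φ(δ − 1.282) = Φ(1.814) = 0.9652.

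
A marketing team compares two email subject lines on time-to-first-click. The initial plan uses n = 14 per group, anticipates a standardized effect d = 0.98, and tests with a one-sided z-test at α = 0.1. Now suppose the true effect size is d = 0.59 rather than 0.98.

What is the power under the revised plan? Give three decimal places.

With d = 0.59: δ = d·√(n/2) = 0.59 × √(14/2) = 1.5610. Critical value z_{0.1} = 1.282.
Revised power = P(Z > 1.282 − δ) = Φ(0.279) = 0.6100.

Power ≈ 0.610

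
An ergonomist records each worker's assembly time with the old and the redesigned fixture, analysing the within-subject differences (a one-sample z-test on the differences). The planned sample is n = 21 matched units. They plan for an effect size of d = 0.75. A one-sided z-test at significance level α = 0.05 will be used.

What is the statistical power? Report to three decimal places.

Noncentrality parameter: δ = d·√n = 0.75 × √21 = 3.4369
One-sided α = 0.05 → critical value z_{0.05} = 1.645.
Power = Φ(δ − 1.645) = Φ(1.792) = 0.9634.

Power ≈ 0.963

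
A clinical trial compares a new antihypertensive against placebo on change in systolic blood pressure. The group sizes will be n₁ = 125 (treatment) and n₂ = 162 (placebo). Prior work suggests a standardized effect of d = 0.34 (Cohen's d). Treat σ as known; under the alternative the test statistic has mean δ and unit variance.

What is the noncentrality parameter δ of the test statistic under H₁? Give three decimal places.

δ ≈ 2.856

The noncentrality parameter scales effect size by the design's sample-size factor: δ = d / √(1/n₁ + 1/n₂) = 0.34 / √(1/125 + 1/162) = 2.8559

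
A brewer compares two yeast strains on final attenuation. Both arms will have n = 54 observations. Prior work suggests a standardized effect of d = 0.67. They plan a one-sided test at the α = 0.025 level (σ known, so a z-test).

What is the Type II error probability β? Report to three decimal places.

β ≈ 0.064

Noncentrality parameter: δ = d·√(n/2) = 0.67 × √(54/2) = 3.4814
Critical value for a one-sided test at α = 0.025: z_α = 1.960.
Power = P(Z > 1.960 − δ) = Φ(1.521) = 0.9359.
Type II error: β = 1 − power = 1 − 0.9359 = 0.0641.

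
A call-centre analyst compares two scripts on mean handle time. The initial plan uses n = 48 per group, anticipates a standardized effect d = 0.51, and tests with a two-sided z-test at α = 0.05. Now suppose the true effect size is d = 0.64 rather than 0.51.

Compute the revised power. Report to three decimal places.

With d = 0.64: δ = d·√(n/2) = 0.64 × √(48/2) = 3.1353. Critical value z_{0.025} = 1.960.
Revised power = Φ(δ − 1.960) + Φ(−δ − 1.960) = Φ(1.175) + Φ(-5.095) = 0.8801 + 0.0000 = 0.8801.

Power ≈ 0.880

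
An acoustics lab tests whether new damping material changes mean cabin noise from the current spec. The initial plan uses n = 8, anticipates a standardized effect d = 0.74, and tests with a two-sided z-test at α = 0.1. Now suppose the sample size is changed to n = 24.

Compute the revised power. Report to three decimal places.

With n = 24: δ = d·√n = 0.74 × √24 = 3.6252. Critical value z_{0.05} = 1.645.
Revised power = Φ(δ − 1.645) + Φ(−δ − 1.645) = Φ(1.980) + Φ(-5.270) = 0.9762 + 0.0000 = 0.9762.

Power ≈ 0.976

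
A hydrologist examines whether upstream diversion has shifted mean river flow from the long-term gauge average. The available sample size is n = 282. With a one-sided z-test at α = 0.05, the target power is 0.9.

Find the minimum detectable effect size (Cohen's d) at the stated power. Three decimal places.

Required noncentrality: δ = z_{0.05} + z_{0.10} = 1.645 + 1.282 = 2.926.
δ = d·√n ⇒ d = δ/√n = 2.926/√282 = 0.1743.

d ≈ 0.174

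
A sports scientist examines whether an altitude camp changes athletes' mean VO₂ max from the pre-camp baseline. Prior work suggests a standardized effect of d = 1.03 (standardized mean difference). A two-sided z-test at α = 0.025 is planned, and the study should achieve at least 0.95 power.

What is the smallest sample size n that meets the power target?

For power 0.95 need Φ(δ − z_{0.0125}) = 0.95, so δ = z_{0.0125} + z_{0.05} = 2.241 + 1.645 = 3.886.
(The Φ(−δ − z_{α/2}) term is vanishingly small for δ > 0 and is dropped in the standard sample-size formula.)
δ = d·√n ⇒ n = (δ/d)² = (3.886 / 1.03)² = 14.24.
Rounding up, n = 15.

n = 15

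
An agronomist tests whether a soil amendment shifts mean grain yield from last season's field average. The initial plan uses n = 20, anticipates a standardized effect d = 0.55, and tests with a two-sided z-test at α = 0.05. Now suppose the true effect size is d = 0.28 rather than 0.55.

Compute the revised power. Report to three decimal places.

Power ≈ 0.240

With d = 0.28: δ = d·√n = 0.28 × √20 = 1.2522. Critical value z_{0.025} = 1.960.
Revised power = Φ(δ − 1.960) + Φ(−δ − 1.960) = Φ(-0.708) + Φ(-3.212) = 0.2395 + 0.0007 = 0.2402.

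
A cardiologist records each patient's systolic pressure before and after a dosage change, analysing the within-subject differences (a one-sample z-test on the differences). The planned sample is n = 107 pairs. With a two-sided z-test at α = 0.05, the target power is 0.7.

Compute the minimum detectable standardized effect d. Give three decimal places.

d ≈ 0.240

Need Φ(δ − 1.960) = 0.7, so δ = 1.960 + 0.524 = 2.484.
(Lower-tail contribution to power is negligible for δ > 0.)
δ = d·√n ⇒ d = δ/√n = 2.484/√107 = 0.2402.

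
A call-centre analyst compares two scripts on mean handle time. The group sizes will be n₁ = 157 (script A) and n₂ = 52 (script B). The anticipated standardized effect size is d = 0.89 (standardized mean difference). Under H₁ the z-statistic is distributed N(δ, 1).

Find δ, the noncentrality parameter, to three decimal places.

δ ≈ 5.562

δ = d / √(1/n₁ + 1/n₂) = 0.89 / √(1/157 + 1/52) = 5.5625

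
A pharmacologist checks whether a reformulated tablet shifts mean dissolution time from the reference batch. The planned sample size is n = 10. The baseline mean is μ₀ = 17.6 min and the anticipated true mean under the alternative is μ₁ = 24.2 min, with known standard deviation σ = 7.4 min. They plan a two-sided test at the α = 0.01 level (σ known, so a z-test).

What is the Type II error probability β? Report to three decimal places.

β ≈ 0.403

Standardized effect: d = |μ₁ − μ₀| / σ = |24.2 − 17.6| / 7.4 = 0.8919
Noncentrality parameter: δ = d·√n = 0.8919 × √10 = 2.8204
Critical value for a two-sided test at α = 0.01: z_{α/2} = 2.576.
Power = Φ(δ − 2.576) + Φ(−δ − 2.576) = Φ(0.245) + Φ(-5.396) = 0.5966 + 0.0000 = 0.5966.
Type II error: β = 1 − power = 1 − 0.5966 = 0.4034.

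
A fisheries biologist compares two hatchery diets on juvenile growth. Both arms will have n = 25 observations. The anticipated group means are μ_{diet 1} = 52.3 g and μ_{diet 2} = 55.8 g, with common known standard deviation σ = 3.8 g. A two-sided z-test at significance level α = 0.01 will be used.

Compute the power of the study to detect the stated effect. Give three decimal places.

Standardized effect: d = |μ_{diet 1} − μ_{diet 2}| / σ = |52.3 − 55.8| / 3.8 = 0.9211
Noncentrality parameter: δ = d·√(n/2) = 0.9211 × √(25/2) = 3.2564
Critical value for a two-sided test at α = 0.01: z_{α/2} = 2.576.
Power = Φ(δ − 2.576) + Φ(−δ − 2.576) = Φ(0.681) + Φ(-5.832) = 0.7519 + 0.0000 = 0.7519.

Power ≈ 0.752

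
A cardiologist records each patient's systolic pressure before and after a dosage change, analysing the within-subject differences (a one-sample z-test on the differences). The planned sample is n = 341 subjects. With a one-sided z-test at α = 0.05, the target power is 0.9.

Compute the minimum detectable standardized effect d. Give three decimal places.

Need Φ(δ − 1.645) = 0.9, so δ = 1.645 + 1.282 = 2.926.
δ = d·√n ⇒ d = δ/√n = 2.926/√341 = 0.1585.

d ≈ 0.158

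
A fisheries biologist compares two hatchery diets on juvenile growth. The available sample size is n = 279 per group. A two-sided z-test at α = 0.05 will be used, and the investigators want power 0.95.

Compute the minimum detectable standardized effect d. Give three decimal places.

d ≈ 0.305

Required noncentrality: δ = z_{0.025} + z_{0.05} = 1.960 + 1.645 = 3.605.
(The second rejection-region term Φ(−δ − z_{α/2}) is negligible and dropped.)
δ = d·√(n/2) ⇒ d = δ/√(n/2) = 3.605/√(279/2) = 0.3052.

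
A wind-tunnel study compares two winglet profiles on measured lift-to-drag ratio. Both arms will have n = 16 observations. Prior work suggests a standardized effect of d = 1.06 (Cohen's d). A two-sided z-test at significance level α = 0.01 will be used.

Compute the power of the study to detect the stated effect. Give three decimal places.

Power ≈ 0.664

Noncentrality parameter: δ = d·√(n/2) = 1.06 × √(16/2) = 2.9981
Two-sided α = 0.01 → critical value z_{0.005} = 2.576.
Power = Φ(δ − 2.576) + Φ(−δ − 2.576) = Φ(0.422) + Φ(-5.574) = 0.6636 + 0.0000 = 0.6636.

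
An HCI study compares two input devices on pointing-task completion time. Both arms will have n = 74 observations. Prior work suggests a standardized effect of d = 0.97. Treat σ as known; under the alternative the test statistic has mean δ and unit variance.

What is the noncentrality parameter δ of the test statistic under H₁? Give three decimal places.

δ = d·√(n/2) = 0.97 × √(74/2) = 5.9003

δ ≈ 5.900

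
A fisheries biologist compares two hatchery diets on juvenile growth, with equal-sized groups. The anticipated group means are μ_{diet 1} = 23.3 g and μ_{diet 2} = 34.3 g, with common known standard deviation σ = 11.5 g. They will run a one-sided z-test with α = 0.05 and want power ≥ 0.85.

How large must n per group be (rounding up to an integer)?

Standardized effect: d = |μ_{diet 1} − μ_{diet 2}| / σ = |23.3 − 34.3| / 11.5 = 0.9565
Set Φ(δ − 1.645) = 0.85; then δ − 1.645 = Φ⁻¹(0.85) = 1.036, giving δ = 2.681.
δ = d·√(n/2) ⇒ n = 2(δ/d)² = 2 × (2.681 / 0.9565)² = 15.72.
Round up to the next whole unit.

n = 16 per group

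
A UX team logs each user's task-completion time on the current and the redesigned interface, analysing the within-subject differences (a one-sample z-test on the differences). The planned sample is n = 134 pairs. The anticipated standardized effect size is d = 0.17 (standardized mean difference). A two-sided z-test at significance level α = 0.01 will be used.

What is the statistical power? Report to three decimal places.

Power ≈ 0.272

Noncentrality parameter: δ = d·√n = 0.17 × √134 = 1.9679
Two-sided α = 0.01 → critical value z_{0.005} = 2.576.
Power = Φ(δ − 2.576) + Φ(−δ − 2.576) = Φ(-0.608) + Φ(-4.544) = 0.2716 + 0.0000 = 0.2716.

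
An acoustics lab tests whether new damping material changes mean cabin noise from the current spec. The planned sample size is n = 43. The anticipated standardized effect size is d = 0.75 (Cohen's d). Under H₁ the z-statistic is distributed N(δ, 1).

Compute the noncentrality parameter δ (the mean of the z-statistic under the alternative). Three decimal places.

The noncentrality parameter scales effect size by the design's sample-size factor: δ = d·√n = 0.75 × √43 = 4.9181

δ ≈ 4.918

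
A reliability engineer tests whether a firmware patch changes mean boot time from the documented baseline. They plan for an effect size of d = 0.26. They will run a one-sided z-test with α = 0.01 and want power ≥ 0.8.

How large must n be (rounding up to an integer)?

Set Φ(δ − 2.326) = 0.8; then δ − 2.326 = Φ⁻¹(0.8) = 0.842, giving δ = 3.168.
δ = d·√n ⇒ n = (δ/d)² = (3.168 / 0.26)² = 148.46.
Round up to the next whole unit.

n = 149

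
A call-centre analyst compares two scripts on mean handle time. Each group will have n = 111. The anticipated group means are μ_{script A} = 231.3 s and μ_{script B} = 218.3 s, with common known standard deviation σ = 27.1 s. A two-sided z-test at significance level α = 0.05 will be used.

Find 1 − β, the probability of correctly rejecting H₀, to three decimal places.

Standardized effect: d = |μ_{script A} − μ_{script B}| / σ = |231.3 − 218.3| / 27.1 = 0.4797
Noncentrality parameter: δ = d·√(n/2) = 0.4797 × √(111/2) = 3.5737
Two-sided α = 0.05 → critical value z_{0.025} = 1.960.
Power = Φ(δ − 1.960) + Φ(−δ − 1.960) = Φ(1.614) + Φ(-5.534) = 0.9467 + 0.0000 = 0.9467.

Power ≈ 0.947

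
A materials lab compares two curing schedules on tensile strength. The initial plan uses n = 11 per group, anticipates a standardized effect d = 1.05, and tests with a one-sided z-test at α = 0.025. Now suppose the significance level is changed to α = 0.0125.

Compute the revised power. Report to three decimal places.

δ = d·√(n/2) = 1.05 × √(11/2) = 2.4625 (unchanged). New critical value: z_{0.0125} = 2.241.
Revised power = Φ(δ − 2.241) = Φ(0.221) = 0.5875.

Power ≈ 0.587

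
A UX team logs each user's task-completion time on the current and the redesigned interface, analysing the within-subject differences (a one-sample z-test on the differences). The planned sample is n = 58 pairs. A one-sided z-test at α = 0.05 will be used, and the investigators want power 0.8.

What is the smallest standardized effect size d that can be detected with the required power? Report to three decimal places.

d ≈ 0.326

Required noncentrality: δ = z_{0.05} + z_{0.20} = 1.645 + 0.842 = 2.486.
δ = d·√n ⇒ d = δ/√n = 2.486/√58 = 0.3265.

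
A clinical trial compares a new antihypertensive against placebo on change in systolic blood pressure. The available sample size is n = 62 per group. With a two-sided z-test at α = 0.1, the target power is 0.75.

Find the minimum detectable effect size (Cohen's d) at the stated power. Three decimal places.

Need Φ(δ − 1.645) = 0.75, so δ = 1.645 + 0.674 = 2.319.
(The second rejection-region term Φ(−δ − z_{α/2}) is negligible and dropped.)
δ = d·√(n/2) ⇒ d = δ/√(n/2) = 2.319/√(62/2) = 0.4166.

d ≈ 0.417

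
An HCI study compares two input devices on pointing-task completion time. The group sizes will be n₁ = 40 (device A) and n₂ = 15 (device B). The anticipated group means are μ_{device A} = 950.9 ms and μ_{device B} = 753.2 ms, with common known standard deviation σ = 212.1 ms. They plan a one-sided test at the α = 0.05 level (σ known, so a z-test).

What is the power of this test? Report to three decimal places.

Standardized effect: d = |μ_{device A} − μ_{device B}| / σ = |950.9 − 753.2| / 212.1 = 0.9321
Noncentrality parameter: δ = d / √(1/n₁ + 1/n₂) = 0.9321 / √(1/40 + 1/15) = 3.0786
One-sided α = 0.05 → critical value z_{0.05} = 1.645.
Power = Φ(δ − 1.645) = Φ(1.434) = 0.9242.

Power ≈ 0.924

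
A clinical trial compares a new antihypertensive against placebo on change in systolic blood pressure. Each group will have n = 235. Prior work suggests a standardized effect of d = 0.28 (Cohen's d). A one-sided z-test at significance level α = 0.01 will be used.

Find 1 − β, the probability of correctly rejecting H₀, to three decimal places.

Power ≈ 0.761

Noncentrality parameter: δ = d·√(n/2) = 0.28 × √(235/2) = 3.0351
One-sided α = 0.01 → critical value z_{0.01} = 2.326.
Power = Φ(δ − 2.326) = Φ(0.709) = 0.7608.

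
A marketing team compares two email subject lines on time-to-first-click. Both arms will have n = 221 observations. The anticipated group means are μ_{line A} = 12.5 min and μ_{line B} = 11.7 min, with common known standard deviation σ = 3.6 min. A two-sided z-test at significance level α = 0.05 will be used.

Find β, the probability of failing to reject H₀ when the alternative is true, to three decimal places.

Standardized effect: d = |μ_{line A} − μ_{line B}| / σ = |12.5 − 11.7| / 3.6 = 0.2222
Noncentrality parameter: δ = d·√(n/2) = 0.2222 × √(221/2) = 2.3360
Two-sided α = 0.05 → critical value z_{0.025} = 1.960.
Power = Φ(δ − 1.960) + Φ(−δ − 1.960) = Φ(0.376) + Φ(-4.296) = 0.6465 + 0.0000 = 0.6466.
Type II error: β = 1 − power = 1 − 0.6466 = 0.3534.

β ≈ 0.353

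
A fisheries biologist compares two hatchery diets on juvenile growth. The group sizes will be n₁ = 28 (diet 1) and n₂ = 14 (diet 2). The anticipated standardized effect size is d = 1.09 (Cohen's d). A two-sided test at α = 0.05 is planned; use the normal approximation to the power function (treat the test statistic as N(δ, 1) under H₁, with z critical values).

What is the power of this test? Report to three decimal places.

Noncentrality parameter: δ = d / √(1/n₁ + 1/n₂) = 1.09 / √(1/28 + 1/14) = 3.3300
Two-sided α = 0.05 → critical value z_{0.025} = 1.960.
Power = Φ(δ − 1.960) + Φ(−δ − 1.960) = Φ(1.370) + Φ(-5.290) = 0.9147 + 0.0000 = 0.9147.

Power ≈ 0.915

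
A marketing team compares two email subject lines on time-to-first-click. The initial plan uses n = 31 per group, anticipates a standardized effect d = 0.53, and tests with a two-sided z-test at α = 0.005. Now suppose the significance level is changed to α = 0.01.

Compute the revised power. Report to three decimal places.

Power ≈ 0.312

δ = d·√(n/2) = 0.53 × √(31/2) = 2.0866 (unchanged). New critical value: z_{0.005} = 2.576.
Revised power = Φ(δ − 2.576) + Φ(−δ − 2.576) = Φ(-0.489) + Φ(-4.662) = 0.3123 + 0.0000 = 0.3123.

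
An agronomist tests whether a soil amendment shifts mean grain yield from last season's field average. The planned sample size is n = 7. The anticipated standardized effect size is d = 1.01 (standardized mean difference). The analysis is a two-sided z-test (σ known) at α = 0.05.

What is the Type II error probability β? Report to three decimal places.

Noncentrality parameter: δ = d·√n = 1.01 × √7 = 2.6722
Two-sided α = 0.05 → critical value z_{0.025} = 1.960.
Power = Φ(δ − 1.960) + Φ(−δ − 1.960) = Φ(0.712) + Φ(-4.632) = 0.7618 + 0.0000 = 0.7618.
Type II error: β = 1 − power = 1 − 0.7618 = 0.2382.

β ≈ 0.238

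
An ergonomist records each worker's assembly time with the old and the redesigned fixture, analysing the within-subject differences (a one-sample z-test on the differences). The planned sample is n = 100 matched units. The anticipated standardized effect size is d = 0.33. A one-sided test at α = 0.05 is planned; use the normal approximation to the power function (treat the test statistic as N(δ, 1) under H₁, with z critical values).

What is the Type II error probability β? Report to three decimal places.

β ≈ 0.049

Noncentrality parameter: δ = d·√n = 0.33 × √100 = 3.3000
One-sided α = 0.05 → critical value z_{0.05} = 1.645.
Power = Φ(δ − 1.645) = Φ(1.655) = 0.9511.
Type II error: β = 1 − power = 1 − 0.9511 = 0.0489.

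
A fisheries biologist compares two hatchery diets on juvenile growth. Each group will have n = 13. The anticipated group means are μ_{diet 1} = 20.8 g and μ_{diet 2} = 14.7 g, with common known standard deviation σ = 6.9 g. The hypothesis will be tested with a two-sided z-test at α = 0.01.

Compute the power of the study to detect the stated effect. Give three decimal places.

Power ≈ 0.374

Standardized effect: d = |μ_{diet 1} − μ_{diet 2}| / σ = |20.8 − 14.7| / 6.9 = 0.8841
Noncentrality parameter: δ = d·√(n/2) = 0.8841 × √(13/2) = 2.2539
Two-sided α = 0.01 → critical value z_{0.005} = 2.576.
Power = Φ(δ − 2.576) + Φ(−δ − 2.576) = Φ(-0.322) + Φ(-4.830) = 0.3738 + 0.0000 = 0.3738.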